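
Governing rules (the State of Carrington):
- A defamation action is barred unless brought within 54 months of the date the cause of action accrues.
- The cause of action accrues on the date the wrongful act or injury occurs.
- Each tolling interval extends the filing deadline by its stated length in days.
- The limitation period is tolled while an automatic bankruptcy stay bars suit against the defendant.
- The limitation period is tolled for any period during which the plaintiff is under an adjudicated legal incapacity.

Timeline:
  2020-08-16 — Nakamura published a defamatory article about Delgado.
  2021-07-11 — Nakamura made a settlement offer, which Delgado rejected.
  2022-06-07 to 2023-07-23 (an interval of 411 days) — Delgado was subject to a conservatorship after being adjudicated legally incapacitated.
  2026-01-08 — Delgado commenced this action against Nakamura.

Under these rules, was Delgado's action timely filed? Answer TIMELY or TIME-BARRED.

TIMELY

The limitation period began to run on 2020-08-16.
The untolled deadline — 54 months after 2020-08-16 — is 2025-02-16.
Because the plaintiff's legal incapacity ran from 2022-06-07 to 2023-07-23, the deadline is extended by 411 days to 2026-04-03.
The other events in the timeline have no effect on the limitation period under the stated rules.
Filing on 2026-01-08 beat the 2026-04-03 deadline — the action is timely.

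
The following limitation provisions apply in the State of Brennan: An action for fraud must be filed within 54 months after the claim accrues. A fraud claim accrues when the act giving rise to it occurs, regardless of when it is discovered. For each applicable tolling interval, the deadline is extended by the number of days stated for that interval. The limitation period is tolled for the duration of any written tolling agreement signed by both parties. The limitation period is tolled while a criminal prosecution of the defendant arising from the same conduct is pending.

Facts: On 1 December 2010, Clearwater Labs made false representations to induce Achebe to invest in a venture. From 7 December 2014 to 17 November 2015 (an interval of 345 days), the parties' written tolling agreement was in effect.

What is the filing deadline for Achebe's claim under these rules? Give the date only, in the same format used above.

The claim accrued on 1 December 2010, when the wrongful act occurred.
Adding the 54 months base period to 1 December 2010 gives a deadline of 1 June 2015, before any tolling.
Because the written tolling agreement ran from 7 December 2014 to 17 November 2015, the deadline is extended by 345 days to 11 May 2016.

11 May 2016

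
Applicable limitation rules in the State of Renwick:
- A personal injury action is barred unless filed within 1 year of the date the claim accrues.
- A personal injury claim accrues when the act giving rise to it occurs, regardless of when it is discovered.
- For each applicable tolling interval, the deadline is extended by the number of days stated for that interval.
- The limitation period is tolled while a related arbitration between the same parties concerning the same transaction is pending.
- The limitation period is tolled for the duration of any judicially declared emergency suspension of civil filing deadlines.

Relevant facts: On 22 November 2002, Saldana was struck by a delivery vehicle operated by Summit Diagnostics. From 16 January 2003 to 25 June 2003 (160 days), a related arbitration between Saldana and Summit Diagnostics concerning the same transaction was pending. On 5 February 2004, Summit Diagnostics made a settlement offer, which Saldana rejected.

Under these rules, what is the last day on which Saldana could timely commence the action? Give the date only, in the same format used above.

The claim accrued on 22 November 2002, when the wrongful act occurred.
The untolled deadline — 1 year after 22 November 2002 — is 22 November 2003.
The period was tolled for 160 days by the pending related arbitration (16 January 2003 to 25 June 2003), pushing the deadline to 30 April 2004.
The other events in the timeline have no effect on the limitation period under the stated rules.

30 April 2004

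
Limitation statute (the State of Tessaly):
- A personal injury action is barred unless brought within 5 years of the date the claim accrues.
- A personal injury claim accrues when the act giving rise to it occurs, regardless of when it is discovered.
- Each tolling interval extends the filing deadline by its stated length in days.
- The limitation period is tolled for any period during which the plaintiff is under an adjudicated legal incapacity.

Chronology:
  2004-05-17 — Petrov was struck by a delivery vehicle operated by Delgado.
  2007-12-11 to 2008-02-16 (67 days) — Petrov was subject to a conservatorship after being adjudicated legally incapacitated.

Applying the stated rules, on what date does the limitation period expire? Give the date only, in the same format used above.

The limitation period began to run on 2004-05-17.
The untolled deadline — 5 years after 2004-05-17 — is 2009-05-17.
The plaintiff's legal incapacity from 2007-12-11 to 2008-02-16 tolled the period for 67 days, extending the deadline to 2009-07-23.

2009-07-23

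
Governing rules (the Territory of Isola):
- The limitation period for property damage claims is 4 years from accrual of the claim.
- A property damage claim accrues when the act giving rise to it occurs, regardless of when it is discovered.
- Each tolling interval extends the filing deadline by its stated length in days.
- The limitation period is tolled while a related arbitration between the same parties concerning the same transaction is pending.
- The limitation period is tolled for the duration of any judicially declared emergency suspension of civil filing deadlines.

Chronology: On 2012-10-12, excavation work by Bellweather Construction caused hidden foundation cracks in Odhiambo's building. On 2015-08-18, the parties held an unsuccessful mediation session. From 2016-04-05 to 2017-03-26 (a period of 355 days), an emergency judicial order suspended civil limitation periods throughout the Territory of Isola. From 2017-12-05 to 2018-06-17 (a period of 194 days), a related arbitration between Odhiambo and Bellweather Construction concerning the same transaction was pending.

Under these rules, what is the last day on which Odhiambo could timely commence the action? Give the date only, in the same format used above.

The claim accrued on 2012-10-12, the date of the act.
The untolled deadline — 4 years after 2012-10-12 — is 2016-10-12.
Because the emergency suspension of filing deadlines ran from 2016-04-05 to 2017-03-26, the deadline is extended by 355 days to 2017-10-02.
By the time the pending related arbitration began on 2017-12-05, the limitation period had already expired on 2017-10-02; that interval cannot revive it.
Nothing else in the chronology tolls or restarts the period.

2017-10-02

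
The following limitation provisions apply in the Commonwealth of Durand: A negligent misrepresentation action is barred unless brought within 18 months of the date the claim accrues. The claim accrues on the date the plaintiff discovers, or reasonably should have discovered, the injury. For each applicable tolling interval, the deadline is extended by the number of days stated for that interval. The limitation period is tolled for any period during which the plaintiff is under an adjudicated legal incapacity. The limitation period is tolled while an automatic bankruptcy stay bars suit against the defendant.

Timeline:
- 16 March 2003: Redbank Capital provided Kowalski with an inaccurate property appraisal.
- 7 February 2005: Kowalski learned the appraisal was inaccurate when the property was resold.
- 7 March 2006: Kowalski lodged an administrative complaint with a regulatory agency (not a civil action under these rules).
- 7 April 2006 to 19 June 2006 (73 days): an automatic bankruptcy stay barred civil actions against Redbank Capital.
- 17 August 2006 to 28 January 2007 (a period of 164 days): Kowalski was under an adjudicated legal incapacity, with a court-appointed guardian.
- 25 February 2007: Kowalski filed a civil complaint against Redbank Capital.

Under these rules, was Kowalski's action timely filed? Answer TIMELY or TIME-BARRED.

The claim did not accrue until Kowalski discovered the injury on 7 February 2005; the 16 March 2003 act date does not start the clock under the stated rule.
The untolled deadline — 18 months after 7 February 2005 — is 7 August 2006.
Because the automatic bankruptcy stay ran from 7 April 2006 to 19 June 2006, the deadline is extended by 73 days to 19 October 2006.
The plaintiff's legal incapacity from 17 August 2006 to 28 January 2007 tolled the period for 164 days, extending the deadline to 1 April 2007.
Nothing else in the chronology tolls or restarts the period.
Kowalski filed on 25 February 2007, before the 1 April 2007 deadline, so the action is timely.

TIMELY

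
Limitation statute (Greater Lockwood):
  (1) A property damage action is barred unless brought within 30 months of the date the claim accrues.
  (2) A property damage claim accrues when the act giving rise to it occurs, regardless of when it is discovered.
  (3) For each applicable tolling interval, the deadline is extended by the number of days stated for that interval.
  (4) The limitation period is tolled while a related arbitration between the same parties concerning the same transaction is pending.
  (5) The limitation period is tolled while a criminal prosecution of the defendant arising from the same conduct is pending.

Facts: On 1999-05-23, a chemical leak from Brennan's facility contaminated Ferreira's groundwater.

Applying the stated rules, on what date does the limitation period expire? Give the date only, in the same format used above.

2001-11-23

The claim accrued on 1999-05-23, the date of the act.
30 months from 1999-05-23 is 2001-11-23.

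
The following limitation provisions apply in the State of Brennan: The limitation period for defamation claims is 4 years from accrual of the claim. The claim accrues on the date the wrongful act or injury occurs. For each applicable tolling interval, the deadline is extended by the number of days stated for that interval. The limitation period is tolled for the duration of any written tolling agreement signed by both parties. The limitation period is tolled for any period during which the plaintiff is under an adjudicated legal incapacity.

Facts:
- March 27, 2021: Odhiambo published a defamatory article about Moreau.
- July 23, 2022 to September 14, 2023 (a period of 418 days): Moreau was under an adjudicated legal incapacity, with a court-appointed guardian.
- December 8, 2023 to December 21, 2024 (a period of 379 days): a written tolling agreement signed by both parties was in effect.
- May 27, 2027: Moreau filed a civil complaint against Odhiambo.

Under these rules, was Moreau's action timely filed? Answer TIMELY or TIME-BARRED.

TIMELY

The limitation period began to run on March 27, 2021.
4 years from March 27, 2021 is March 27, 2025.
The period was tolled for 418 days by the plaintiff's legal incapacity (July 23, 2022 to September 14, 2023), pushing the deadline to May 19, 2026.
The written tolling agreement from December 8, 2023 to December 21, 2024 tolled the period for 379 days, extending the deadline to June 2, 2027.
The May 27, 2027 filing precedes the June 2, 2027 deadline; the claim is timely.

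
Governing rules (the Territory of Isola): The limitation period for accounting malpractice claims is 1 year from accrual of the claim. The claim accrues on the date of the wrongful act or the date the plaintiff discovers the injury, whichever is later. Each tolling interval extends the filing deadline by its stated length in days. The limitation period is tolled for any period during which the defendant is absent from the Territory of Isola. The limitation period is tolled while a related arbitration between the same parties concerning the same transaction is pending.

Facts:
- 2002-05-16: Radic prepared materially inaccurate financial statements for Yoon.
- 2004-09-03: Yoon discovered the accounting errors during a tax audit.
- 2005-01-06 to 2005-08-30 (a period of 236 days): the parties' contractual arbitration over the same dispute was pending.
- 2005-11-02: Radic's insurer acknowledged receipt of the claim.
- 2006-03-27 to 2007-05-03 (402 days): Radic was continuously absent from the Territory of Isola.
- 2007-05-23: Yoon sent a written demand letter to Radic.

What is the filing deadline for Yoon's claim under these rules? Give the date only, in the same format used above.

2007-06-03

The claim accrued on 2004-09-03 — the later of the 2002-05-16 act and the 2004-09-03 discovery.
Adding the 1 year base period to 2004-09-03 gives a deadline of 2005-09-03, before any tolling.
Because the pending related arbitration ran from 2005-01-06 to 2005-08-30, the deadline is extended by 236 days to 2006-04-27.
Because the defendant's absence from the jurisdiction ran from 2006-03-27 to 2007-05-03, the deadline is extended by 402 days to 2007-06-03.
Nothing else in the chronology tolls or restarts the period.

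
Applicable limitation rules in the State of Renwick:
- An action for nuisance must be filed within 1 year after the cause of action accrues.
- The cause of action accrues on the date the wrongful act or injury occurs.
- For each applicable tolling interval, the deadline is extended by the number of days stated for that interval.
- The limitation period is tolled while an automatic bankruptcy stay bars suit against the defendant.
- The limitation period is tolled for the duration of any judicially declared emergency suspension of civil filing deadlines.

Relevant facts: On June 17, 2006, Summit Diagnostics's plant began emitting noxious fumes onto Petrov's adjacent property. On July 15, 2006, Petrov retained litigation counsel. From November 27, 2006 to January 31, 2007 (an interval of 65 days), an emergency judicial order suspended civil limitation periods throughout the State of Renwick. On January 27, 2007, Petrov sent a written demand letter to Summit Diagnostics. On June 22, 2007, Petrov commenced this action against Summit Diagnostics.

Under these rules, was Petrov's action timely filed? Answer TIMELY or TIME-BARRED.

TIMELY

The cause of action accrued on June 17, 2006, the date of the act.
1 year from June 17, 2006 is June 17, 2007.
Because the emergency suspension of filing deadlines ran from November 27, 2006 to January 31, 2007, the deadline is extended by 65 days to August 21, 2007.
The other events in the timeline have no effect on the limitation period under the stated rules.
The June 22, 2007 filing precedes the August 21, 2007 deadline; the claim is timely.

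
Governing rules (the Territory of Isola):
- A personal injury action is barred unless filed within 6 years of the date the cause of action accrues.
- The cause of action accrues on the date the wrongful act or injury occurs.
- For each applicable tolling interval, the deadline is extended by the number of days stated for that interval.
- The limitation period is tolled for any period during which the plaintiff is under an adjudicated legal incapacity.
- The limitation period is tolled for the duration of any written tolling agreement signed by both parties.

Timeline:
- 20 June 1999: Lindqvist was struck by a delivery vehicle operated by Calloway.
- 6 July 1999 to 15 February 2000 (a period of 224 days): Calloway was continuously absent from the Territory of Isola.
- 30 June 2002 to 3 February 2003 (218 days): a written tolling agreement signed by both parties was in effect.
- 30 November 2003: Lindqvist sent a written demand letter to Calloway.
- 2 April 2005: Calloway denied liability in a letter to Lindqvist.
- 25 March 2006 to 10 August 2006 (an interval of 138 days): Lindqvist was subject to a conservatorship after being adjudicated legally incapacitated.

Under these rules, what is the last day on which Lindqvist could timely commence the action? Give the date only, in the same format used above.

The cause of action accrued on 20 June 1999, the date of the act.
The untolled deadline — 6 years after 20 June 1999 — is 20 June 2005.
The period was tolled for 218 days by the written tolling agreement (30 June 2002 to 3 February 2003), pushing the deadline to 24 January 2006.
The plaintiff's legal incapacity from 25 March 2006 to 10 August 2006 began after the period had already run on 24 January 2006, so it has no tolling effect.
The defendant's absence from the jurisdiction from 6 July 1999 to 15 February 2000 does not toll the period, because no stated rule makes the defendant's absence a tolling event.
Nothing else in the chronology tolls or restarts the period.

24 January 2006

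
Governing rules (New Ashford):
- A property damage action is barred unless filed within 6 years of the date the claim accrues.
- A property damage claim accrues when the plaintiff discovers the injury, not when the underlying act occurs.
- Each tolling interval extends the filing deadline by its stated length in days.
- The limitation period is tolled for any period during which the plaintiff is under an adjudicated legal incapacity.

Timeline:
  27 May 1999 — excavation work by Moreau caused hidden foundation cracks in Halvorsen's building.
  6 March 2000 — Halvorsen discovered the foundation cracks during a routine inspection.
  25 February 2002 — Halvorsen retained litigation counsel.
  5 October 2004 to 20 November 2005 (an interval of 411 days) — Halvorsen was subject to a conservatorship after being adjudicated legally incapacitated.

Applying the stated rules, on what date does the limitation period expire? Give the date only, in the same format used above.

The claim did not accrue until Halvorsen discovered the injury on 6 March 2000; the 27 May 1999 act date does not start the clock under the stated rule.
The untolled deadline — 6 years after 6 March 2000 — is 6 March 2006.
The plaintiff's legal incapacity from 5 October 2004 to 20 November 2005 tolled the period for 411 days, extending the deadline to 21 April 2007.
None of the other events listed affects the running of the period under the stated rules.

21 April 2007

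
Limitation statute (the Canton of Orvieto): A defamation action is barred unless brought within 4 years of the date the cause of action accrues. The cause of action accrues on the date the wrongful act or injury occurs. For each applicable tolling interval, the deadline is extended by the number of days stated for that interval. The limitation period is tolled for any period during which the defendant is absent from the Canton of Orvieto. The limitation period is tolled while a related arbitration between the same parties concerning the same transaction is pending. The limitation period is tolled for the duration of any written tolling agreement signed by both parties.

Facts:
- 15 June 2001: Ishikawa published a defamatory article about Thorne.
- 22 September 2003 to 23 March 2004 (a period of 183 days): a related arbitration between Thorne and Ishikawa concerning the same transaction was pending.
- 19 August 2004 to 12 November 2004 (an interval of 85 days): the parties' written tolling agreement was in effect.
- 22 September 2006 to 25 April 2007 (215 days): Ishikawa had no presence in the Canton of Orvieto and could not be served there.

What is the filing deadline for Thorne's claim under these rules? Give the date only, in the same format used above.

10 March 2006

The limitation period began to run on 15 June 2001.
4 years from 15 June 2001 is 15 June 2005.
The pending related arbitration from 22 September 2003 to 23 March 2004 tolled the period for 183 days, extending the deadline to 15 December 2005.
The period was tolled for 85 days by the written tolling agreement (19 August 2004 to 12 November 2004), pushing the deadline to 10 March 2006.
The defendant's absence from the jurisdiction from 22 September 2006 to 25 April 2007 began after the period had already run on 10 March 2006, so it has no tolling effect.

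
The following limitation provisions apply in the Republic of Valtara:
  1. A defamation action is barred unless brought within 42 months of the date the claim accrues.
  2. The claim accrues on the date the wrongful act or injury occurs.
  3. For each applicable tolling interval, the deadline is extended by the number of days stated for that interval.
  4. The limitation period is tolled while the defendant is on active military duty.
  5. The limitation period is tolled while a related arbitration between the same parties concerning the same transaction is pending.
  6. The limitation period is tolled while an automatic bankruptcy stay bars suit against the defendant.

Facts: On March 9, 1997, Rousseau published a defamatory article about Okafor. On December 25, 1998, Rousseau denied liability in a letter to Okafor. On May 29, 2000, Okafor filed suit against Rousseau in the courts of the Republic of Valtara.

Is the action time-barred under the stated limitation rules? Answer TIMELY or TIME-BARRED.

TIMELY

The limitation period began to run on March 9, 1997.
42 months from March 9, 1997 is September 9, 2000.
The other events in the timeline have no effect on the limitation period under the stated rules.
Okafor filed on May 29, 2000, before the September 9, 2000 deadline, so the action is timely.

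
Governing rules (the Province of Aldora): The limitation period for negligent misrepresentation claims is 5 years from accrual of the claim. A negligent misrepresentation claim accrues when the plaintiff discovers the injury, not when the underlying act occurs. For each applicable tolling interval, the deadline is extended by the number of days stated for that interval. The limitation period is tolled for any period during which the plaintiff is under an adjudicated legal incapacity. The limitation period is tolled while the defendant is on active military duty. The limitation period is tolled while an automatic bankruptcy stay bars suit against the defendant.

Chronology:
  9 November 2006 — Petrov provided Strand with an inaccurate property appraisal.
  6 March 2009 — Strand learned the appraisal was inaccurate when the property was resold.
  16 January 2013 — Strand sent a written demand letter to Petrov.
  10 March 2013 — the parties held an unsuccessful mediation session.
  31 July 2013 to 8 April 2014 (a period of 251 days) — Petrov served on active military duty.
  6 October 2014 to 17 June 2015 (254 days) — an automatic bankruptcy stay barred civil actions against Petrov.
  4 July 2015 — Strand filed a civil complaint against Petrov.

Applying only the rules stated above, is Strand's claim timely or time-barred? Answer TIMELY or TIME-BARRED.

The claim did not accrue until Strand discovered the injury on 6 March 2009; the 9 November 2006 act date does not start the clock under the stated rule.
The untolled deadline — 5 years after 6 March 2009 — is 6 March 2014.
The defendant's active military service from 31 July 2013 to 8 April 2014 tolled the period for 251 days, extending the deadline to 12 November 2014.
The period was tolled for 254 days by the automatic bankruptcy stay (6 October 2014 to 17 June 2015), pushing the deadline to 24 July 2015.
None of the other events listed affects the running of the period under the stated rules.
Filing on 4 July 2015 beat the 24 July 2015 deadline — the action is timely.

TIMELY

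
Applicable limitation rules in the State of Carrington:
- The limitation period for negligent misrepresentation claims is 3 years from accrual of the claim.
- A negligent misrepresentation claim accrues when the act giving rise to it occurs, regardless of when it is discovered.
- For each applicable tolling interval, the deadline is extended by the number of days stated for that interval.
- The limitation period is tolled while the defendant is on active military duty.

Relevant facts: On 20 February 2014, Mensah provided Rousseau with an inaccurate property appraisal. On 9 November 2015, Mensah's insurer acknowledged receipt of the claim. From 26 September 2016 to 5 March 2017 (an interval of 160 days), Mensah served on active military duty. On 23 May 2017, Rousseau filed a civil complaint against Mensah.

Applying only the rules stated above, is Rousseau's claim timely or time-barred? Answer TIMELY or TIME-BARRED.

The claim accrued on 20 February 2014, the date of the act.
Adding the 3 years base period to 20 February 2014 gives a deadline of 20 February 2017, before any tolling.
Because the defendant's active military service ran from 26 September 2016 to 5 March 2017, the deadline is extended by 160 days to 30 July 2017.
None of the other events listed affects the running of the period under the stated rules.
The 23 May 2017 filing precedes the 30 July 2017 deadline; the claim is timely.

TIMELY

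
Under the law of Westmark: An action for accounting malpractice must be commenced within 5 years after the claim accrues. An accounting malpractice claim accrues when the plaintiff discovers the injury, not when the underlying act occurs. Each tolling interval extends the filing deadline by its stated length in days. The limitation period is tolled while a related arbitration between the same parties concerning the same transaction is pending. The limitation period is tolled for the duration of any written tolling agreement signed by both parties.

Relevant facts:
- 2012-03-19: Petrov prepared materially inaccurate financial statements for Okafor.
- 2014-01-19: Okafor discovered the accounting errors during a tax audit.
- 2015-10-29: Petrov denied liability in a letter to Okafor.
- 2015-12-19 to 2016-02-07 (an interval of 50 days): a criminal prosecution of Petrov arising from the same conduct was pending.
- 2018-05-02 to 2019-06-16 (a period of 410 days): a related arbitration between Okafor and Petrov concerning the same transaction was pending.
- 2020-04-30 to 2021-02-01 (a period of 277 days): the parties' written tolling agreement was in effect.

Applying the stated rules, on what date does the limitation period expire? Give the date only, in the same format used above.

2020-03-04

Accrual is tied to discovery, so the period began on 2014-01-19 rather than on 2012-03-19 when the act occurred.
The untolled deadline — 5 years after 2014-01-19 — is 2019-01-19.
The period was tolled for 410 days by the pending related arbitration (2018-05-02 to 2019-06-16), pushing the deadline to 2020-03-04.
The written tolling agreement from 2020-04-30 to 2021-02-01 began after the period had already run on 2020-03-04, so it has no tolling effect.
No stated provision tolls the period for a criminal prosecution, so the interval from 2015-12-19 to 2016-02-07 has no effect on the deadline.
Nothing else in the chronology tolls or restarts the period.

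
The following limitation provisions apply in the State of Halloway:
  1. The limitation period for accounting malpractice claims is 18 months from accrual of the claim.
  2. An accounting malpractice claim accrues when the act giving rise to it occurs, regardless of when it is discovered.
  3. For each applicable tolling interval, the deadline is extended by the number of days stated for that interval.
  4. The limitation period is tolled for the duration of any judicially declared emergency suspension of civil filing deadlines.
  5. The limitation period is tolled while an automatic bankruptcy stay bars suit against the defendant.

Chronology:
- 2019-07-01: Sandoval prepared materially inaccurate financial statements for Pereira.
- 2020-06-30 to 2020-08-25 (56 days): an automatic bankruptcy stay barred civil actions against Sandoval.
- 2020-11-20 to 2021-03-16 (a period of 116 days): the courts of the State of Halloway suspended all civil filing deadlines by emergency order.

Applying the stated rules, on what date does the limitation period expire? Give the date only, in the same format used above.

The claim accrued on 2019-07-01, the date of the act.
18 months from 2019-07-01 is 2021-01-01.
Because the automatic bankruptcy stay ran from 2020-06-30 to 2020-08-25, the deadline is extended by 56 days to 2021-02-26.
The period was tolled for 116 days by the emergency suspension of filing deadlines (2020-11-20 to 2021-03-16), pushing the deadline to 2021-06-22.

2021-06-22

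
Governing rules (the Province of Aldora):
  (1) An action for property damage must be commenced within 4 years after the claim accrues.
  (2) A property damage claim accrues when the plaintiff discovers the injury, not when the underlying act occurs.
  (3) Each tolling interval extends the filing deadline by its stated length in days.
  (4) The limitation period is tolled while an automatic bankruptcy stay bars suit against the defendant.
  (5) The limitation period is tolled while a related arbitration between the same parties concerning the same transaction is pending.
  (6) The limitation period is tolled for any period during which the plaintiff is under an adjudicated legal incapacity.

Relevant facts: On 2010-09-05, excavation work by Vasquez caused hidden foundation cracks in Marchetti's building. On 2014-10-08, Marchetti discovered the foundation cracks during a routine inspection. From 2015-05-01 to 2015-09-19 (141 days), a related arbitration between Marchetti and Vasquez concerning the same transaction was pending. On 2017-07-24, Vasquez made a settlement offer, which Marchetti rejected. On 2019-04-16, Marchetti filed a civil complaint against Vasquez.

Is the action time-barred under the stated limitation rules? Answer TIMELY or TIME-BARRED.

TIME-BARRED

Under the discovery rule, the claim accrued on 2014-10-08, when Marchetti discovered the injury — not on the 2010-09-05 date of the underlying act.
Adding the 4 years base period to 2014-10-08 gives a deadline of 2018-10-08, before any tolling.
The period was tolled for 141 days by the pending related arbitration (2015-05-01 to 2015-09-19), pushing the deadline to 2019-02-26.
None of the other events listed affects the running of the period under the stated rules.
The 2019-04-16 filing falls after the 2019-02-26 deadline; the claim is time-barred.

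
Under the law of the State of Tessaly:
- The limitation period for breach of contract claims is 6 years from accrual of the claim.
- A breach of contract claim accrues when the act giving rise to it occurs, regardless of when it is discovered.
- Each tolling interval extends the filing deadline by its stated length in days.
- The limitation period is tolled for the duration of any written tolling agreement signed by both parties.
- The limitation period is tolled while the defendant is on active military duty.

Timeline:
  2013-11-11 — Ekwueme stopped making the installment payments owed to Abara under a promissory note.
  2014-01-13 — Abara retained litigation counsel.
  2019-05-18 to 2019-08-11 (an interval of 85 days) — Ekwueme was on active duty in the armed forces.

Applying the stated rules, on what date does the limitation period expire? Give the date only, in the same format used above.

The claim accrued on 2013-11-11, the date of the act.
6 years from 2013-11-11 is 2019-11-11.
Because the defendant's active military service ran from 2019-05-18 to 2019-08-11, the deadline is extended by 85 days to 2020-02-04.
The other events in the timeline have no effect on the limitation period under the stated rules.

2020-02-04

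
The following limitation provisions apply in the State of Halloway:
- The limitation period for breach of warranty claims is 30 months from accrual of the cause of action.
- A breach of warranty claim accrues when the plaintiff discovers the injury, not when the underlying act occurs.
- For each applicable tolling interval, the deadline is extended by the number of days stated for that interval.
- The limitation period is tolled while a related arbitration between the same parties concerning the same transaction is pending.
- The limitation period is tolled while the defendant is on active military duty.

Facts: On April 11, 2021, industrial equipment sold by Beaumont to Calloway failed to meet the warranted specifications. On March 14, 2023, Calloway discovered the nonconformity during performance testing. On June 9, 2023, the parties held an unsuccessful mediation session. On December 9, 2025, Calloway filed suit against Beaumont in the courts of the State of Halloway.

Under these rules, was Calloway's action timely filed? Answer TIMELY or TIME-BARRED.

Accrual is tied to discovery, so the period began on March 14, 2023 rather than on April 11, 2021 when the act occurred.
Adding the 30 months base period to March 14, 2023 gives a deadline of September 14, 2025, before any tolling.
Nothing else in the chronology tolls or restarts the period.
Filing on December 9, 2025 missed the September 14, 2025 deadline — the action is time-barred.

TIME-BARRED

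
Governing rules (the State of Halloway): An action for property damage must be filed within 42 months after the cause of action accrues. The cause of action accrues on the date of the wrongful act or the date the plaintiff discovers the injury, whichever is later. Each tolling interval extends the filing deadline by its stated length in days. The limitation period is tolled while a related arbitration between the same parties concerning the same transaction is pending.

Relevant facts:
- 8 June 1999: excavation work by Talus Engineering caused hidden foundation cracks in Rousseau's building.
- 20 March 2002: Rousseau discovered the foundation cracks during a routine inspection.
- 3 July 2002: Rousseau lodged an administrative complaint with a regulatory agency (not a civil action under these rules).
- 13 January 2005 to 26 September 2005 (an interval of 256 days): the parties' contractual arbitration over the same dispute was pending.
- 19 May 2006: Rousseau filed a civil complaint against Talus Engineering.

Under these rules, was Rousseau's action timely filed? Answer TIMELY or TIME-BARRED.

TIMELY

Because discovery on 20 March 2002 post-dates the 8 June 1999 act, accrual under the later-of rule falls on 20 March 2002.
The untolled deadline — 42 months after 20 March 2002 — is 20 September 2005.
The pending related arbitration from 13 January 2005 to 26 September 2005 tolled the period for 256 days, extending the deadline to 3 June 2006.
None of the other events listed affects the running of the period under the stated rules.
Filing on 19 May 2006 beat the 3 June 2006 deadline — the action is timely.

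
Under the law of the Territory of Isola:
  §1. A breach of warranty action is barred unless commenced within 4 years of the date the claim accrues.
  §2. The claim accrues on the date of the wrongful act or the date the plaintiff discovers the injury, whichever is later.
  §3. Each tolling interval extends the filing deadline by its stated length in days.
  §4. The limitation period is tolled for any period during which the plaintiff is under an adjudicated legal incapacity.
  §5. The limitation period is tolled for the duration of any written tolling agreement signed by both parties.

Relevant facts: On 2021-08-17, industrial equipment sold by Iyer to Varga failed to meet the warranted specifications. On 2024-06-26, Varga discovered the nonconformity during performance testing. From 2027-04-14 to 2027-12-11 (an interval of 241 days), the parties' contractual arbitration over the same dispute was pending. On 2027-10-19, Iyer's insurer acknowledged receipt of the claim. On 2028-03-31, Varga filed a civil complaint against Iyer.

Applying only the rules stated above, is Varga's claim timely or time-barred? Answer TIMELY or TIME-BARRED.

TIMELY

The claim accrued on 2024-06-26 — the later of the 2021-08-17 act and the 2024-06-26 discovery.
Adding the 4 years base period to 2024-06-26 gives a deadline of 2028-06-26, before any tolling.
No stated provision tolls the period for a pending arbitration, so the interval from 2027-04-14 to 2027-12-11 has no effect on the deadline.
Nothing else in the chronology tolls or restarts the period.
Varga filed on 2028-03-31, before the 2028-06-26 deadline, so the action is timely.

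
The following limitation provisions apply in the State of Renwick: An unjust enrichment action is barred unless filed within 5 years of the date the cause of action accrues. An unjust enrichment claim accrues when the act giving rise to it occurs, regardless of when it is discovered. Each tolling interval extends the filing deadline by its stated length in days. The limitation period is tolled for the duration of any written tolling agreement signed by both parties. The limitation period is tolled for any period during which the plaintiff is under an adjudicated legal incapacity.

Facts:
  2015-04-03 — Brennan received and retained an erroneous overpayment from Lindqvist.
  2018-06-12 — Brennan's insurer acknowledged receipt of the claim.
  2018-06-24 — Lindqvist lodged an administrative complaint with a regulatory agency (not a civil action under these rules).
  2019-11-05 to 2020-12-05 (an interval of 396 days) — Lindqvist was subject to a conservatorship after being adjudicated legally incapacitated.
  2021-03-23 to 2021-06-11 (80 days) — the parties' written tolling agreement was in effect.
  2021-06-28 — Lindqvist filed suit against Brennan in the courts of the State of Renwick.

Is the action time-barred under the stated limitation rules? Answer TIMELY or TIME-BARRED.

TIMELY

The cause of action accrued on 2015-04-03, the date of the act.
Adding the 5 years base period to 2015-04-03 gives a deadline of 2020-04-03, before any tolling.
Because the plaintiff's legal incapacity ran from 2019-11-05 to 2020-12-05, the deadline is extended by 396 days to 2021-05-04.
Because the written tolling agreement ran from 2021-03-23 to 2021-06-11, the deadline is extended by 80 days to 2021-07-23.
The other events in the timeline have no effect on the limitation period under the stated rules.
Lindqvist filed on 2021-06-28, before the 2021-07-23 deadline, so the action is timely.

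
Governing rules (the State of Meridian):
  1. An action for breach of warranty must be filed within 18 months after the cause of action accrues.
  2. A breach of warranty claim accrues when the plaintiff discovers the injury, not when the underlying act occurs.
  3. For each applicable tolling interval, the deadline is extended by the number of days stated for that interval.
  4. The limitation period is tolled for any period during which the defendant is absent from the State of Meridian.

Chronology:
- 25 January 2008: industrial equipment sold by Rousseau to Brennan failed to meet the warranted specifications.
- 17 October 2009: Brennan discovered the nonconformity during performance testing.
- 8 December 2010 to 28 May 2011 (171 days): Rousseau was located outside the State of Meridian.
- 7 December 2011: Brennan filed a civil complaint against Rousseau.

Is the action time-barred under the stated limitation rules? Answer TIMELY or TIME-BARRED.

TIME-BARRED

The claim did not accrue until Brennan discovered the injury on 17 October 2009; the 25 January 2008 act date does not start the clock under the stated rule.
18 months from 17 October 2009 is 17 April 2011.
The defendant's absence from the jurisdiction from 8 December 2010 to 28 May 2011 tolled the period for 171 days, extending the deadline to 5 October 2011.
Brennan filed on 7 December 2011, after the 5 October 2011 deadline, so the action is time-barred.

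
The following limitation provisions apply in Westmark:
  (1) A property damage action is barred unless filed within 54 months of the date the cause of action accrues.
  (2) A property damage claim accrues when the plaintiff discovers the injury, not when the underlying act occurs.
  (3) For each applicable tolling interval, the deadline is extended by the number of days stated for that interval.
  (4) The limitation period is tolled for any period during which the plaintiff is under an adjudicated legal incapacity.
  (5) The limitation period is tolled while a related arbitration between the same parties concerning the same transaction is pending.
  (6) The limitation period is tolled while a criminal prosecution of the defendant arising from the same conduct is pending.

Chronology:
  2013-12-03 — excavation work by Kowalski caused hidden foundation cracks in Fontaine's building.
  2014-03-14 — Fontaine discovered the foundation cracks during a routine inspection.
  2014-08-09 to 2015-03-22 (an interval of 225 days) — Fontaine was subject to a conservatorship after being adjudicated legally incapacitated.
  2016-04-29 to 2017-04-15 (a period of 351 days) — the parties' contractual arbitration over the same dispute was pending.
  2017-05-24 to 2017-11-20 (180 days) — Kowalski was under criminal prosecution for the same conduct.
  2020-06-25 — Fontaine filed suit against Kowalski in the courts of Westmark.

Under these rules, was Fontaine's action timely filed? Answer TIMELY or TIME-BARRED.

TIMELY

Accrual is tied to discovery, so the period began on 2014-03-14 rather than on 2013-12-03 when the act occurred.
Adding the 54 months base period to 2014-03-14 gives a deadline of 2018-09-14, before any tolling.
The plaintiff's legal incapacity from 2014-08-09 to 2015-03-22 tolled the period for 225 days, extending the deadline to 2019-04-27.
The period was tolled for 351 days by the pending related arbitration (2016-04-29 to 2017-04-15), pushing the deadline to 2020-04-12.
The period was tolled for 180 days by the pending criminal prosecution (2017-05-24 to 2017-11-20), pushing the deadline to 2020-10-09.
Filing on 2020-06-25 beat the 2020-10-09 deadline — the action is timely.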